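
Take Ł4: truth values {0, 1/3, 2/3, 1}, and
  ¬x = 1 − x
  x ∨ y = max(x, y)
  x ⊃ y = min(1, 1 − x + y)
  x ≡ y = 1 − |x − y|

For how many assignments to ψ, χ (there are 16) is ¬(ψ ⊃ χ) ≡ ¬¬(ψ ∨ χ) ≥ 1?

ψ = 0, χ = 0 ↦ 1  ≥
ψ = 0, χ = 1/3 ↦ 2/3  <
ψ = 0, χ = 2/3 ↦ 1/3  <
ψ = 0, χ = 1 ↦ 0  <
ψ = 1/3, χ = 0 ↦ 1  ≥
ψ = 1/3, χ = 1/3 ↦ 2/3  <
ψ = 1/3, χ = 2/3 ↦ 1/3  <
ψ = 1/3, χ = 1 ↦ 0  <
ψ = 2/3, χ = 0 ↦ 1  ≥
ψ = 2/3, χ = 1/3 ↦ 2/3  <
ψ = 2/3, χ = 2/3 ↦ 1/3  <
ψ = 2/3, χ = 1 ↦ 0  <
ψ = 1, χ = 0 ↦ 1  ≥
ψ = 1, χ = 1/3 ↦ 2/3  <
ψ = 1, χ = 2/3 ↦ 1/3  <
ψ = 1, χ = 1 ↦ 0  <
So 4 of the 16 assignments meet the threshold.

4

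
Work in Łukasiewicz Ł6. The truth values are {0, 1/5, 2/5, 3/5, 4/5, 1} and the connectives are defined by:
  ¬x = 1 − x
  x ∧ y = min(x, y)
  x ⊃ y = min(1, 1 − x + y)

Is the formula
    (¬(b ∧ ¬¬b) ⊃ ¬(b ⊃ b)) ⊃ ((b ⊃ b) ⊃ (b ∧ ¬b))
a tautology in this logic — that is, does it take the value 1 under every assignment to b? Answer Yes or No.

Counterexample: take b = 3/5.
¬b = ¬3/5 = 2/5
¬¬b = ¬2/5 = 3/5
b ∧ ¬¬b = 3/5 ∧ 3/5 = 3/5
¬(b ∧ ¬¬b) = ¬3/5 = 2/5
b ⊃ b = 3/5 ⊃ 3/5 = 1
¬(b ⊃ b) = ¬1 = 0
¬(b ∧ ¬¬b) ⊃ ¬(b ⊃ b) = 2/5 ⊃ 0 = 3/5
b ⊃ b = 3/5 ⊃ 3/5 = 1
¬b = ¬3/5 = 2/5
b ∧ ¬b = 3/5 ∧ 2/5 = 2/5
(b ⊃ b) ⊃ (b ∧ ¬b) = 1 ⊃ 2/5 = 2/5
(¬(b ∧ ¬¬b) ⊃ ¬(b ⊃ b)) ⊃ ((b ⊃ b) ⊃ (b ∧ ¬b)) = 3/5 ⊃ 2/5 = 4/5
This gives 4/5 ≠ 1.

No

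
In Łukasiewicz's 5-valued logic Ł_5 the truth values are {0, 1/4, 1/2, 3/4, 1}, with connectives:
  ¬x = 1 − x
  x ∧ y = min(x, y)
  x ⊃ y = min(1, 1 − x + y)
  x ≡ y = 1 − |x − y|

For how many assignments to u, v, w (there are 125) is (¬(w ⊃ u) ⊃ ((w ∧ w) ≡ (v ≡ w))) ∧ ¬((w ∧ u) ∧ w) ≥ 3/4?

value 1: 40 assignments (counts)
value 3/4: 35 assignments (counts)
value 1/2: 27 assignments
value 1/4: 17 assignments
value 0: 6 assignments
So 75 of the 125 assignments meet the threshold.

75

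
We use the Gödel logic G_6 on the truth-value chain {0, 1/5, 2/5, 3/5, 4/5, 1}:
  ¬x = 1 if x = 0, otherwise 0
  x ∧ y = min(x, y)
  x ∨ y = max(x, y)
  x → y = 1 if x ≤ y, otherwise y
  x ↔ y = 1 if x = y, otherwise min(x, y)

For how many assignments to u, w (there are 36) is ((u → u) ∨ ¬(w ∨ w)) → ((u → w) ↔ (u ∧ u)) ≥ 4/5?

value 1: 1 assignment (counts)
value 4/5: 3 assignments (counts)
value 3/5: 5 assignments
value 2/5: 7 assignments
value 1/5: 9 assignments
value 0: 11 assignments
So 4 of the 36 assignments meet the threshold.

4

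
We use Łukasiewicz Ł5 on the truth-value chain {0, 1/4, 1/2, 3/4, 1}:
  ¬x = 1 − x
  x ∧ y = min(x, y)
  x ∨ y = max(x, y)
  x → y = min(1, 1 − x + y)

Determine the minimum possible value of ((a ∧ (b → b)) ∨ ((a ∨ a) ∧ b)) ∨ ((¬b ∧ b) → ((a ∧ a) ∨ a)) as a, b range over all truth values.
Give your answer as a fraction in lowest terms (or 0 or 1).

1/2

Take a = 0, b = 1/2:
b → b = 1/2 → 1/2 = 1
a ∧ (b → b) = 0 ∧ 1 = 0
a ∨ a = 0 ∨ 0 = 0
(a ∨ a) ∧ b = 0 ∧ 1/2 = 0
(a ∧ (b → b)) ∨ ((a ∨ a) ∧ b) = 0 ∨ 0 = 0
¬b = ¬1/2 = 1/2
¬b ∧ b = 1/2 ∧ 1/2 = 1/2
a ∧ a = 0 ∧ 0 = 0
(a ∧ a) ∨ a = 0 ∨ 0 = 0
(¬b ∧ b) → ((a ∧ a) ∨ a) = 1/2 → 0 = 1/2
((a ∧ (b → b)) ∨ ((a ∨ a) ∧ b)) ∨ ((¬b ∧ b) → ((a ∧ a) ∨ a)) = 0 ∨ 1/2 = 1/2
No assignment yields a value below 1/2, so this is the minimum.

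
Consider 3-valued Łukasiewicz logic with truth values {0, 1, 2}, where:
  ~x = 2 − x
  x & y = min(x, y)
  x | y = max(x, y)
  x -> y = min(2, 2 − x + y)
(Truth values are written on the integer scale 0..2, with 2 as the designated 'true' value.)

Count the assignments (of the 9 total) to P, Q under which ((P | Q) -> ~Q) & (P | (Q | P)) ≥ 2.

1

P = 0, Q = 0 ↦ 0  <
P = 0, Q = 1 ↦ 1  <
P = 0, Q = 2 ↦ 0  <
P = 1, Q = 0 ↦ 1  <
P = 1, Q = 1 ↦ 1  <
P = 1, Q = 2 ↦ 0  <
P = 2, Q = 0 ↦ 2  ≥
P = 2, Q = 1 ↦ 1  <
P = 2, Q = 2 ↦ 0  <
So 1 of the 9 assignments meets the threshold.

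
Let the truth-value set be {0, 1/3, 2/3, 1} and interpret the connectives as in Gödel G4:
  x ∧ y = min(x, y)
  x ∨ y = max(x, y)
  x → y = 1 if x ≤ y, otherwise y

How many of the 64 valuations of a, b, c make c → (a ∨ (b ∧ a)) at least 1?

40

value 1: 40 assignments (counts)
value 2/3: 4 assignments
value 1/3: 8 assignments
value 0: 12 assignments
So 40 of the 64 assignments meet the threshold.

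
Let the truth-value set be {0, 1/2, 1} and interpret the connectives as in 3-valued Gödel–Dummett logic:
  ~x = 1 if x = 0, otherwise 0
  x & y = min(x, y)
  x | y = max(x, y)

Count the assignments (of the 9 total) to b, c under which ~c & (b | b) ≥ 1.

b = 0, c = 0 ↦ 0  <
b = 0, c = 1/2 ↦ 0  <
b = 0, c = 1 ↦ 0  <
b = 1/2, c = 0 ↦ 1/2  <
b = 1/2, c = 1/2 ↦ 0  <
b = 1/2, c = 1 ↦ 0  <
b = 1, c = 0 ↦ 1  ≥
b = 1, c = 1/2 ↦ 0  <
b = 1, c = 1 ↦ 0  <
So 1 of the 9 assignments meets the threshold.

1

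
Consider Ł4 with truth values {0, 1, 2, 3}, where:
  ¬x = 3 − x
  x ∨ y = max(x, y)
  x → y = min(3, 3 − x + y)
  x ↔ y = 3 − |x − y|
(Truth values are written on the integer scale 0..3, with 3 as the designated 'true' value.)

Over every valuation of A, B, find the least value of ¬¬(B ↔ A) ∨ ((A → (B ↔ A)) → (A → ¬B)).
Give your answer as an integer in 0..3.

2

Take A = 1, B = 3:
B ↔ A = 3 ↔ 1 = 1
¬(B ↔ A) = ¬1 = 2
¬¬(B ↔ A) = ¬2 = 1
B ↔ A = 3 ↔ 1 = 1
A → (B ↔ A) = 1 → 1 = 3
¬B = ¬3 = 0
A → ¬B = 1 → 0 = 2
(A → (B ↔ A)) → (A → ¬B) = 3 → 2 = 2
¬¬(B ↔ A) ∨ ((A → (B ↔ A)) → (A → ¬B)) = 1 ∨ 2 = 2
No assignment yields a value below 2, so this is the minimum.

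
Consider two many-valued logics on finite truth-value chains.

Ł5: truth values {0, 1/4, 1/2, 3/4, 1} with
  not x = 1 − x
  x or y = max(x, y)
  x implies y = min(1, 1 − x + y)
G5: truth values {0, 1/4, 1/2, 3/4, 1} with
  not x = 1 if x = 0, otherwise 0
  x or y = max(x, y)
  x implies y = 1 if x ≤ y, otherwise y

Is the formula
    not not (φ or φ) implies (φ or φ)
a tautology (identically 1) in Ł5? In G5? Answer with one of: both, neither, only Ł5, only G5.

only Ł5

In Ł5: every assignment gives 1 — tautology.
In G5: at φ = 1/4 the value is 1/4 — not a tautology.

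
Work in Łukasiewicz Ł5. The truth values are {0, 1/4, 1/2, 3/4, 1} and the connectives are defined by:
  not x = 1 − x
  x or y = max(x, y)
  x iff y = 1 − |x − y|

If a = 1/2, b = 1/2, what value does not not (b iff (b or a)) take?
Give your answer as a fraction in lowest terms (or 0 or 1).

1

b or a = 1/2 or 1/2 = 1/2
b iff (b or a) = 1/2 iff 1/2 = 1
not (b iff (b or a)) = not 1 = 0
not not (b iff (b or a)) = not 0 = 1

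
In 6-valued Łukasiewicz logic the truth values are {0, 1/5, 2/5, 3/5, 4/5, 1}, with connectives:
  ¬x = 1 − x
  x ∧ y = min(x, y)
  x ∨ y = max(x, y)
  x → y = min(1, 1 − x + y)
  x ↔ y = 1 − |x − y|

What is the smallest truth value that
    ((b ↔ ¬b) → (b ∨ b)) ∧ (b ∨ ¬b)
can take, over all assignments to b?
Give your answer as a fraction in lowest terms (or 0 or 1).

3/5

Take b = 2/5:
¬b = ¬2/5 = 3/5
b ↔ ¬b = 2/5 ↔ 3/5 = 4/5
b ∨ b = 2/5 ∨ 2/5 = 2/5
(b ↔ ¬b) → (b ∨ b) = 4/5 → 2/5 = 3/5
¬b = ¬2/5 = 3/5
b ∨ ¬b = 2/5 ∨ 3/5 = 3/5
((b ↔ ¬b) → (b ∨ b)) ∧ (b ∨ ¬b) = 3/5 ∧ 3/5 = 3/5
No assignment yields a value below 3/5, so this is the minimum.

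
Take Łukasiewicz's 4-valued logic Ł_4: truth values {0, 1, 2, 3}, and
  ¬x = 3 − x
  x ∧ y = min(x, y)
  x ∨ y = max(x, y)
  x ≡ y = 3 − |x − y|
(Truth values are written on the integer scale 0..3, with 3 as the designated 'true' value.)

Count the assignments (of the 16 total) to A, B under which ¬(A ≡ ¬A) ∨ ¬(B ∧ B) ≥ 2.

12

A = 0, B = 0 ↦ 3  ≥
A = 0, B = 1 ↦ 3  ≥
A = 0, B = 2 ↦ 3  ≥
A = 0, B = 3 ↦ 3  ≥
A = 1, B = 0 ↦ 3  ≥
A = 1, B = 1 ↦ 2  ≥
A = 1, B = 2 ↦ 1  <
A = 1, B = 3 ↦ 1  <
A = 2, B = 0 ↦ 3  ≥
A = 2, B = 1 ↦ 2  ≥
A = 2, B = 2 ↦ 1  <
A = 2, B = 3 ↦ 1  <
A = 3, B = 0 ↦ 3  ≥
A = 3, B = 1 ↦ 3  ≥
A = 3, B = 2 ↦ 3  ≥
A = 3, B = 3 ↦ 3  ≥
So 12 of the 16 assignments meet the threshold.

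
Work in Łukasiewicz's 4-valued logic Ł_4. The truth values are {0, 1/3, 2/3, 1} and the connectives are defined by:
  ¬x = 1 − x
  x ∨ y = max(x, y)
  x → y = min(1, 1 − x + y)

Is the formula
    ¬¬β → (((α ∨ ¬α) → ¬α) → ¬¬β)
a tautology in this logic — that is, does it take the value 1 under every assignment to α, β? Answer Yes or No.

Yes

α = 0, β = 0 ↦ 1
α = 0, β = 1/3 ↦ 1
α = 0, β = 2/3 ↦ 1
α = 0, β = 1 ↦ 1
α = 1/3, β = 0 ↦ 1
α = 1/3, β = 1/3 ↦ 1
α = 1/3, β = 2/3 ↦ 1
α = 1/3, β = 1 ↦ 1
α = 2/3, β = 0 ↦ 1
α = 2/3, β = 1/3 ↦ 1
α = 2/3, β = 2/3 ↦ 1
α = 2/3, β = 1 ↦ 1
α = 1, β = 0 ↦ 1
α = 1, β = 1/3 ↦ 1
α = 1, β = 2/3 ↦ 1
α = 1, β = 1 ↦ 1
Every assignment gives a value ≥ 1.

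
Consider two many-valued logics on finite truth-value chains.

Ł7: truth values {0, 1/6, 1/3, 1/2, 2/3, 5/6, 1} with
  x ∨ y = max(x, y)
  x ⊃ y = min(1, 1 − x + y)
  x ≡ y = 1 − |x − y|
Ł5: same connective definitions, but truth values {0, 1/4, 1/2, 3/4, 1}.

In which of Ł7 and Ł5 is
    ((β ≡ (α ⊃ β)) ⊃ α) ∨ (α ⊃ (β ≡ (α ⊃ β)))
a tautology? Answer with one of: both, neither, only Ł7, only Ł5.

both

In Ł7: every assignment gives 1 — tautology.
In Ł5: every assignment gives 1 — tautology.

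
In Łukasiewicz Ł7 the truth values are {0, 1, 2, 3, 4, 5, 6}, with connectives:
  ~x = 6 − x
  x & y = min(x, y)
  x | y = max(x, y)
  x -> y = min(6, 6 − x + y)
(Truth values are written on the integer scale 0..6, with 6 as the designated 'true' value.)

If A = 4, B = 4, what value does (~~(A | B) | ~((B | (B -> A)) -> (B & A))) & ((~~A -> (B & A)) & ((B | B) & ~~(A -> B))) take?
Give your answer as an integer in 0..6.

4

A | B = 4 | 4 = 4
~(A | B) = ~4 = 2
~~(A | B) = ~2 = 4
B -> A = 4 -> 4 = 6
B | (B -> A) = 4 | 6 = 6
B & A = 4 & 4 = 4
(B | (B -> A)) -> (B & A) = 6 -> 4 = 4
~((B | (B -> A)) -> (B & A)) = ~4 = 2
~~(A | B) | ~((B | (B -> A)) -> (B & A)) = 4 | 2 = 4
~A = ~4 = 2
~~A = ~2 = 4
B & A = 4 & 4 = 4
~~A -> (B & A) = 4 -> 4 = 6
B | B = 4 | 4 = 4
A -> B = 4 -> 4 = 6
~(A -> B) = ~6 = 0
~~(A -> B) = ~0 = 6
(B | B) & ~~(A -> B) = 4 & 6 = 4
(~~A -> (B & A)) & ((B | B) & ~~(A -> B)) = 6 & 4 = 4
(~~(A | B) | ~((B | (B -> A)) -> (B & A))) & ((~~A -> (B & A)) & ((B | B) & ~~(A -> B))) = 4 & 4 = 4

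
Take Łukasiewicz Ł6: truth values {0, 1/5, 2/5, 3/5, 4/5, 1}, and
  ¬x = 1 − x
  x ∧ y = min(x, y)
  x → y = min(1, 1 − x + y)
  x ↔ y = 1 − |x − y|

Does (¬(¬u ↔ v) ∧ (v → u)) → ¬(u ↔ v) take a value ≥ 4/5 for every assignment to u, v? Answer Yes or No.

Counterexample: take u = 0, v = 0.
¬u = ¬0 = 1
¬u ↔ v = 1 ↔ 0 = 0
¬(¬u ↔ v) = ¬0 = 1
v → u = 0 → 0 = 1
¬(¬u ↔ v) ∧ (v → u) = 1 ∧ 1 = 1
u ↔ v = 0 ↔ 0 = 1
¬(u ↔ v) = ¬1 = 0
(¬(¬u ↔ v) ∧ (v → u)) → ¬(u ↔ v) = 1 → 0 = 0
This gives 0, which is below 4/5.

No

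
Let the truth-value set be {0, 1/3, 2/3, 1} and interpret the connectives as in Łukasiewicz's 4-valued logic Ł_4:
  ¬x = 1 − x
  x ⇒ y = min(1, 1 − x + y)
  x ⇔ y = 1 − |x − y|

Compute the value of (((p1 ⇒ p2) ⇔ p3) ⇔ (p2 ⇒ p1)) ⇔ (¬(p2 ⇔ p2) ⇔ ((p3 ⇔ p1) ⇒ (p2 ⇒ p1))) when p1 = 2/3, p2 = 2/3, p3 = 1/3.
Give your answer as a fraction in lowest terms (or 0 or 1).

2/3

p1 ⇒ p2 = 2/3 ⇒ 2/3 = 1
(p1 ⇒ p2) ⇔ p3 = 1 ⇔ 1/3 = 1/3
p2 ⇒ p1 = 2/3 ⇒ 2/3 = 1
((p1 ⇒ p2) ⇔ p3) ⇔ (p2 ⇒ p1) = 1/3 ⇔ 1 = 1/3
p2 ⇔ p2 = 2/3 ⇔ 2/3 = 1
¬(p2 ⇔ p2) = ¬1 = 0
p3 ⇔ p1 = 1/3 ⇔ 2/3 = 2/3
p2 ⇒ p1 = 2/3 ⇒ 2/3 = 1
(p3 ⇔ p1) ⇒ (p2 ⇒ p1) = 2/3 ⇒ 1 = 1
¬(p2 ⇔ p2) ⇔ ((p3 ⇔ p1) ⇒ (p2 ⇒ p1)) = 0 ⇔ 1 = 0
(((p1 ⇒ p2) ⇔ p3) ⇔ (p2 ⇒ p1)) ⇔ (¬(p2 ⇔ p2) ⇔ ((p3 ⇔ p1) ⇒ (p2 ⇒ p1))) = 1/3 ⇔ 0 = 2/3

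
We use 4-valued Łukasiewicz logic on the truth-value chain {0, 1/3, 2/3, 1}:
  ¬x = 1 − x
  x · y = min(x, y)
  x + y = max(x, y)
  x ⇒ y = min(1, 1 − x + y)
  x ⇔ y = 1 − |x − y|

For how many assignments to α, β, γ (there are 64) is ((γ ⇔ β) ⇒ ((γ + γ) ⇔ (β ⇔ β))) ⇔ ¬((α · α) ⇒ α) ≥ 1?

4

value 1: 4 assignments (counts)
value 2/3: 8 assignments
value 1/3: 16 assignments
value 0: 36 assignments
So 4 of the 64 assignments meet the threshold.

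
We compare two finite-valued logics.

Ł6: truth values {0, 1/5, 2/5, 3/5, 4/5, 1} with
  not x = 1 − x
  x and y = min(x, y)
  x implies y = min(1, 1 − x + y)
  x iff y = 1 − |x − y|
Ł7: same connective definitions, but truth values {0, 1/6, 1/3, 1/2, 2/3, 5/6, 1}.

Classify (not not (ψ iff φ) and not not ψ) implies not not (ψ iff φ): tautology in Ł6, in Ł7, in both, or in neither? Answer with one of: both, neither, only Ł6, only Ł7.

both

In Ł6: every assignment gives 1 — tautology.
In Ł7: every assignment gives 1 — tautology.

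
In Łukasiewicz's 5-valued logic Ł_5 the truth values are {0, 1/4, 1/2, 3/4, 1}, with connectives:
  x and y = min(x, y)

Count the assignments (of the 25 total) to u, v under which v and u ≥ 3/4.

value 1: 1 assignment (counts)
value 3/4: 3 assignments (counts)
value 1/2: 5 assignments
value 1/4: 7 assignments
value 0: 9 assignments
So 4 of the 25 assignments meet the threshold.

4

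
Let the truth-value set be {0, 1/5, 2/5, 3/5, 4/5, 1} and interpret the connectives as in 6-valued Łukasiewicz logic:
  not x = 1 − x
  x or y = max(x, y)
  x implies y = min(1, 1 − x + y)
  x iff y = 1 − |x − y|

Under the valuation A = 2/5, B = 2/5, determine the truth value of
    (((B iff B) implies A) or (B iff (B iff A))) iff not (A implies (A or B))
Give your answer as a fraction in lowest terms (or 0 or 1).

B iff B = 2/5 iff 2/5 = 1
(B iff B) implies A = 1 implies 2/5 = 2/5
B iff A = 2/5 iff 2/5 = 1
B iff (B iff A) = 2/5 iff 1 = 2/5
((B iff B) implies A) or (B iff (B iff A)) = 2/5 or 2/5 = 2/5
A or B = 2/5 or 2/5 = 2/5
A implies (A or B) = 2/5 implies 2/5 = 1
not (A implies (A or B)) = not 1 = 0
(((B iff B) implies A) or (B iff (B iff A))) iff not (A implies (A or B)) = 2/5 iff 0 = 3/5

3/5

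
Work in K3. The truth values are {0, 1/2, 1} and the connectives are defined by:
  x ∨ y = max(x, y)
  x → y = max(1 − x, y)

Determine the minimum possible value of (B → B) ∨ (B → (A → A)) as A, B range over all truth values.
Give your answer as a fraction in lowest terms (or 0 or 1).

1/2

Take A = 1/2, B = 1/2:
B → B = 1/2 → 1/2 = 1/2
A → A = 1/2 → 1/2 = 1/2
B → (A → A) = 1/2 → 1/2 = 1/2
(B → B) ∨ (B → (A → A)) = 1/2 ∨ 1/2 = 1/2
No assignment yields a value below 1/2, so this is the minimum.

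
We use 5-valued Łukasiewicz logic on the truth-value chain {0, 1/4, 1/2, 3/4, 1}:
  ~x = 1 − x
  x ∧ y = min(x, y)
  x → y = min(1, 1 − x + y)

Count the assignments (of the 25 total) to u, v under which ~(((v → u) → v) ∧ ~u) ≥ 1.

value 1: 9 assignments (counts)
value 3/4: 6 assignments
value 1/2: 4 assignments
value 1/4: 3 assignments
value 0: 3 assignments
So 9 of the 25 assignments meet the threshold.

9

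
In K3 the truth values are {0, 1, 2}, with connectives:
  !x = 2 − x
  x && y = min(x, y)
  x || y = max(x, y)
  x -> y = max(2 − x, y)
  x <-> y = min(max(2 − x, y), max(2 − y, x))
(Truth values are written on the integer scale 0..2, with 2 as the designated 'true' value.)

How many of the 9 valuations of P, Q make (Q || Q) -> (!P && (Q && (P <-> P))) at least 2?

4

P = 0, Q = 0 ↦ 2  ≥
P = 0, Q = 1 ↦ 1  <
P = 0, Q = 2 ↦ 2  ≥
P = 1, Q = 0 ↦ 2  ≥
P = 1, Q = 1 ↦ 1  <
P = 1, Q = 2 ↦ 1  <
P = 2, Q = 0 ↦ 2  ≥
P = 2, Q = 1 ↦ 1  <
P = 2, Q = 2 ↦ 0  <
So 4 of the 9 assignments meet the threshold.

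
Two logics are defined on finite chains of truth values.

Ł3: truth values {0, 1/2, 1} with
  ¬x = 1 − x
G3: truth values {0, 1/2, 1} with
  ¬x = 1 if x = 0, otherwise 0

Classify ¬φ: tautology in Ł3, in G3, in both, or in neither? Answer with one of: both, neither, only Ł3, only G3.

neither

In Ł3: at φ = 1/2 the value is 1/2 — not a tautology.
In G3: at φ = 1/2 the value is 0 — not a tautology.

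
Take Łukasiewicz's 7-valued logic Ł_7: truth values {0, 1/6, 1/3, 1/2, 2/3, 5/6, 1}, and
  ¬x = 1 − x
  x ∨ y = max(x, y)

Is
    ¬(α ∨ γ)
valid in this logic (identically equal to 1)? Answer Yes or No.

Counterexample: take α = 0, γ = 1/6.
α ∨ γ = 0 ∨ 1/6 = 1/6
¬(α ∨ γ) = ¬1/6 = 5/6
This gives 5/6 ≠ 1.

No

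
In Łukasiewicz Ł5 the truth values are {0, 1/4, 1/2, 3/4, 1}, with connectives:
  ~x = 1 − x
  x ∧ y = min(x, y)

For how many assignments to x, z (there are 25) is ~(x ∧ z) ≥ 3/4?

value 1: 9 assignments (counts)
value 3/4: 7 assignments (counts)
value 1/2: 5 assignments
value 1/4: 3 assignments
value 0: 1 assignment
So 16 of the 25 assignments meet the threshold.

16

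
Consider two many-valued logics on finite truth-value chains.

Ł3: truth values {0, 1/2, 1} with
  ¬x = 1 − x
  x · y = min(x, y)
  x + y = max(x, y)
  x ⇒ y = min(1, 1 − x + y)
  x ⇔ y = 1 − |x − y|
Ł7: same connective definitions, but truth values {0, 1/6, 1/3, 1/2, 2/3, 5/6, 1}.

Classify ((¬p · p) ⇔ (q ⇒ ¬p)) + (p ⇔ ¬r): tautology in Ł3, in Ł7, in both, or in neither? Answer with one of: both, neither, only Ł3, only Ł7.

In Ł3: at p = 0, q = 0, r = 0 the value is 0 — not a tautology.
In Ł7: at p = 0, q = 0, r = 0 the value is 0 — not a tautology.

neither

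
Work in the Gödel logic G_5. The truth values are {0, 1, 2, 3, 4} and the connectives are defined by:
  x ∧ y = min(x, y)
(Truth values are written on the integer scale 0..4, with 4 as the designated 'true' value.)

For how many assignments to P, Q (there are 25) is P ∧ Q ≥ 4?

value 4: 1 assignment (counts)
value 3: 3 assignments
value 2: 5 assignments
value 1: 7 assignments
value 0: 9 assignments
So 1 of the 25 assignments meets the threshold.

1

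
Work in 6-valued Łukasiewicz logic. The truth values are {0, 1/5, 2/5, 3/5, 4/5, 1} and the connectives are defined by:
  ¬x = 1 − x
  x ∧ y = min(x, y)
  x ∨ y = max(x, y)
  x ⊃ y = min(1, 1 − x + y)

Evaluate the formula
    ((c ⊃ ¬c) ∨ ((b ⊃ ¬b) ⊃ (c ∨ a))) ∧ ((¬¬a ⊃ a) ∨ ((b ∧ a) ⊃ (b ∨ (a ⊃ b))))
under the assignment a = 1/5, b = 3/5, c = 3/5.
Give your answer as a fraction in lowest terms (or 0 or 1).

¬c = ¬3/5 = 2/5
c ⊃ ¬c = 3/5 ⊃ 2/5 = 4/5
¬b = ¬3/5 = 2/5
b ⊃ ¬b = 3/5 ⊃ 2/5 = 4/5
c ∨ a = 3/5 ∨ 1/5 = 3/5
(b ⊃ ¬b) ⊃ (c ∨ a) = 4/5 ⊃ 3/5 = 4/5
(c ⊃ ¬c) ∨ ((b ⊃ ¬b) ⊃ (c ∨ a)) = 4/5 ∨ 4/5 = 4/5
¬a = ¬1/5 = 4/5
¬¬a = ¬4/5 = 1/5
¬¬a ⊃ a = 1/5 ⊃ 1/5 = 1
b ∧ a = 3/5 ∧ 1/5 = 1/5
a ⊃ b = 1/5 ⊃ 3/5 = 1
b ∨ (a ⊃ b) = 3/5 ∨ 1 = 1
(b ∧ a) ⊃ (b ∨ (a ⊃ b)) = 1/5 ⊃ 1 = 1
(¬¬a ⊃ a) ∨ ((b ∧ a) ⊃ (b ∨ (a ⊃ b))) = 1 ∨ 1 = 1
((c ⊃ ¬c) ∨ ((b ⊃ ¬b) ⊃ (c ∨ a))) ∧ ((¬¬a ⊃ a) ∨ ((b ∧ a) ⊃ (b ∨ (a ⊃ b)))) = 4/5 ∧ 1 = 4/5

4/5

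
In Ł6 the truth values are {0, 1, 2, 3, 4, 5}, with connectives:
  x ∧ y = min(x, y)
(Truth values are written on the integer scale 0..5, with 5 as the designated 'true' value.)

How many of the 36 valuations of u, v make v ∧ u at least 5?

value 5: 1 assignment (counts)
value 4: 3 assignments
value 3: 5 assignments
value 2: 7 assignments
value 1: 9 assignments
value 0: 11 assignments
So 1 of the 36 assignments meets the threshold.

1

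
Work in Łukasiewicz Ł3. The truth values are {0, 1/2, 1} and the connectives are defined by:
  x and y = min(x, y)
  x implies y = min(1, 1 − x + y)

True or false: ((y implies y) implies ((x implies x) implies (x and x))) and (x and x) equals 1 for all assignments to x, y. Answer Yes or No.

Counterexample: take x = 0, y = 0.
y implies y = 0 implies 0 = 1
x implies x = 0 implies 0 = 1
x and x = 0 and 0 = 0
(x implies x) implies (x and x) = 1 implies 0 = 0
(y implies y) implies ((x implies x) implies (x and x)) = 1 implies 0 = 0
x and x = 0 and 0 = 0
((y implies y) implies ((x implies x) implies (x and x))) and (x and x) = 0 and 0 = 0
This gives 0 ≠ 1.

No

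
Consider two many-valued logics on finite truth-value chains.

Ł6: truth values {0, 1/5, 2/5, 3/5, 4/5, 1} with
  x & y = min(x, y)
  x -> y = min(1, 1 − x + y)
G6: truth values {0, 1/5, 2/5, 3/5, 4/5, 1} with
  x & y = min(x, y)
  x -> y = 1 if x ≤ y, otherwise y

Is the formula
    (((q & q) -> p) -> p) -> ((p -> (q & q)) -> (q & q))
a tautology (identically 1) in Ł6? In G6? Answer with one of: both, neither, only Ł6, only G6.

only Ł6

In Ł6: every assignment gives 1 — tautology.
In G6: at p = 0, q = 1/5 the value is 1/5 — not a tautology.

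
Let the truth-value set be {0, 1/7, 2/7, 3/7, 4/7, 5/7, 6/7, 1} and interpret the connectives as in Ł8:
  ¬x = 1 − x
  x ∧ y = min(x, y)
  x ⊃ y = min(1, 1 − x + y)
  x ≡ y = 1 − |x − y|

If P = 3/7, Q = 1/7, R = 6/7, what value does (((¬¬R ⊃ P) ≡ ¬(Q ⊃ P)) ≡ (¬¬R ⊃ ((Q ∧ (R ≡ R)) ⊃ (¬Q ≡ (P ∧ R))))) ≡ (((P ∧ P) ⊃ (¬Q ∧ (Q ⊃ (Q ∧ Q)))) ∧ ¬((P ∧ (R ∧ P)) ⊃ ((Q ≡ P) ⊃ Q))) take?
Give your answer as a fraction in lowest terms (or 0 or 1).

¬R = ¬6/7 = 1/7
¬¬R = ¬1/7 = 6/7
¬¬R ⊃ P = 6/7 ⊃ 3/7 = 4/7
Q ⊃ P = 1/7 ⊃ 3/7 = 1
¬(Q ⊃ P) = ¬1 = 0
(¬¬R ⊃ P) ≡ ¬(Q ⊃ P) = 4/7 ≡ 0 = 3/7
¬R = ¬6/7 = 1/7
¬¬R = ¬1/7 = 6/7
R ≡ R = 6/7 ≡ 6/7 = 1
Q ∧ (R ≡ R) = 1/7 ∧ 1 = 1/7
¬Q = ¬1/7 = 6/7
P ∧ R = 3/7 ∧ 6/7 = 3/7
¬Q ≡ (P ∧ R) = 6/7 ≡ 3/7 = 4/7
(Q ∧ (R ≡ R)) ⊃ (¬Q ≡ (P ∧ R)) = 1/7 ⊃ 4/7 = 1
¬¬R ⊃ ((Q ∧ (R ≡ R)) ⊃ (¬Q ≡ (P ∧ R))) = 6/7 ⊃ 1 = 1
((¬¬R ⊃ P) ≡ ¬(Q ⊃ P)) ≡ (¬¬R ⊃ ((Q ∧ (R ≡ R)) ⊃ (¬Q ≡ (P ∧ R)))) = 3/7 ≡ 1 = 3/7
P ∧ P = 3/7 ∧ 3/7 = 3/7
¬Q = ¬1/7 = 6/7
Q ∧ Q = 1/7 ∧ 1/7 = 1/7
Q ⊃ (Q ∧ Q) = 1/7 ⊃ 1/7 = 1
¬Q ∧ (Q ⊃ (Q ∧ Q)) = 6/7 ∧ 1 = 6/7
(P ∧ P) ⊃ (¬Q ∧ (Q ⊃ (Q ∧ Q))) = 3/7 ⊃ 6/7 = 1
R ∧ P = 6/7 ∧ 3/7 = 3/7
P ∧ (R ∧ P) = 3/7 ∧ 3/7 = 3/7
Q ≡ P = 1/7 ≡ 3/7 = 5/7
(Q ≡ P) ⊃ Q = 5/7 ⊃ 1/7 = 3/7
(P ∧ (R ∧ P)) ⊃ ((Q ≡ P) ⊃ Q) = 3/7 ⊃ 3/7 = 1
¬((P ∧ (R ∧ P)) ⊃ ((Q ≡ P) ⊃ Q)) = ¬1 = 0
((P ∧ P) ⊃ (¬Q ∧ (Q ⊃ (Q ∧ Q)))) ∧ ¬((P ∧ (R ∧ P)) ⊃ ((Q ≡ P) ⊃ Q)) = 1 ∧ 0 = 0
(((¬¬R ⊃ P) ≡ ¬(Q ⊃ P)) ≡ (¬¬R ⊃ ((Q ∧ (R ≡ R)) ⊃ (¬Q ≡ (P ∧ R))))) ≡ (((P ∧ P) ⊃ (¬Q ∧ (Q ⊃ (Q ∧ Q)))) ∧ ¬((P ∧ (R ∧ P)) ⊃ ((Q ≡ P) ⊃ Q))) = 3/7 ≡ 0 = 4/7

4/7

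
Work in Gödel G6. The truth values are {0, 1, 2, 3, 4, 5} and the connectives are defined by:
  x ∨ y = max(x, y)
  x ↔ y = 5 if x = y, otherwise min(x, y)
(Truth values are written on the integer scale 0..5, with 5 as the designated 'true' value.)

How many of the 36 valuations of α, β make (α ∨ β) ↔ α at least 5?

value 5: 21 assignments (counts)
value 4: 1 assignment
value 3: 2 assignments
value 2: 3 assignments
value 1: 4 assignments
value 0: 5 assignments
So 21 of the 36 assignments meet the threshold.

21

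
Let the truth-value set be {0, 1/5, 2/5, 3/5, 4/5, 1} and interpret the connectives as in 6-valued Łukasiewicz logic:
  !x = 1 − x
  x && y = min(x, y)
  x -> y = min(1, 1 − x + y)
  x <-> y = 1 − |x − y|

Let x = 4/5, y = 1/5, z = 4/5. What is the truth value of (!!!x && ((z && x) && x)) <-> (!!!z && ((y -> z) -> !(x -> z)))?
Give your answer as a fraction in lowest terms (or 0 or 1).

4/5

!x = !4/5 = 1/5
!!x = !1/5 = 4/5
!!!x = !4/5 = 1/5
z && x = 4/5 && 4/5 = 4/5
(z && x) && x = 4/5 && 4/5 = 4/5
!!!x && ((z && x) && x) = 1/5 && 4/5 = 1/5
!z = !4/5 = 1/5
!!z = !1/5 = 4/5
!!!z = !4/5 = 1/5
y -> z = 1/5 -> 4/5 = 1
x -> z = 4/5 -> 4/5 = 1
!(x -> z) = !1 = 0
(y -> z) -> !(x -> z) = 1 -> 0 = 0
!!!z && ((y -> z) -> !(x -> z)) = 1/5 && 0 = 0
(!!!x && ((z && x) && x)) <-> (!!!z && ((y -> z) -> !(x -> z))) = 1/5 <-> 0 = 4/5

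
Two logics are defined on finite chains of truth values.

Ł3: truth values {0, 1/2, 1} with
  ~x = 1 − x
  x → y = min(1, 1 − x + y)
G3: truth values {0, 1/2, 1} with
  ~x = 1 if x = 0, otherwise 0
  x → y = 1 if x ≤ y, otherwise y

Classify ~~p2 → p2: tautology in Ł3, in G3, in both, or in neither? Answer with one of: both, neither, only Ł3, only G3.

only Ł3

In Ł3: every assignment gives 1 — tautology.
In G3: at p2 = 1/2 the value is 1/2 — not a tautology.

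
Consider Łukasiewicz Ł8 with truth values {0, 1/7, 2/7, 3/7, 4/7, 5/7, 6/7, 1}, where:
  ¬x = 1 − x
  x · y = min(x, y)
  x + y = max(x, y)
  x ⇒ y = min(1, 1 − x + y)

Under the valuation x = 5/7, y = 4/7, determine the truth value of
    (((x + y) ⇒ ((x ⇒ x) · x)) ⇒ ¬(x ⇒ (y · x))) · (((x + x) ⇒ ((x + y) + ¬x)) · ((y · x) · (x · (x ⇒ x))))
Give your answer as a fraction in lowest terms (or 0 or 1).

1/7

x + y = 5/7 + 4/7 = 5/7
x ⇒ x = 5/7 ⇒ 5/7 = 1
(x ⇒ x) · x = 1 · 5/7 = 5/7
(x + y) ⇒ ((x ⇒ x) · x) = 5/7 ⇒ 5/7 = 1
y · x = 4/7 · 5/7 = 4/7
x ⇒ (y · x) = 5/7 ⇒ 4/7 = 6/7
¬(x ⇒ (y · x)) = ¬6/7 = 1/7
((x + y) ⇒ ((x ⇒ x) · x)) ⇒ ¬(x ⇒ (y · x)) = 1 ⇒ 1/7 = 1/7
x + x = 5/7 + 5/7 = 5/7
x + y = 5/7 + 4/7 = 5/7
¬x = ¬5/7 = 2/7
(x + y) + ¬x = 5/7 + 2/7 = 5/7
(x + x) ⇒ ((x + y) + ¬x) = 5/7 ⇒ 5/7 = 1
y · x = 4/7 · 5/7 = 4/7
x ⇒ x = 5/7 ⇒ 5/7 = 1
x · (x ⇒ x) = 5/7 · 1 = 5/7
(y · x) · (x · (x ⇒ x)) = 4/7 · 5/7 = 4/7
((x + x) ⇒ ((x + y) + ¬x)) · ((y · x) · (x · (x ⇒ x))) = 1 · 4/7 = 4/7
(((x + y) ⇒ ((x ⇒ x) · x)) ⇒ ¬(x ⇒ (y · x))) · (((x + x) ⇒ ((x + y) + ¬x)) · ((y · x) · (x · (x ⇒ x)))) = 1/7 · 4/7 = 1/7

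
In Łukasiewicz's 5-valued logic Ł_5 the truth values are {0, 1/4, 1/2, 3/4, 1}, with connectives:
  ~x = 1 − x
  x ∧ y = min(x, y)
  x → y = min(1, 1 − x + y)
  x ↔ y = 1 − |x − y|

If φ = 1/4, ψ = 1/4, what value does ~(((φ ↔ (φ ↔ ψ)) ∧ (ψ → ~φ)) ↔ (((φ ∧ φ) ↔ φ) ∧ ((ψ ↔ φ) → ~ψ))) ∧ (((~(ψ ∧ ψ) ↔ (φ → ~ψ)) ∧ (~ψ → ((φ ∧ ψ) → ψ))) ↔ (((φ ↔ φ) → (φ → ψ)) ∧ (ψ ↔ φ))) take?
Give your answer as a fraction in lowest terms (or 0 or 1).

φ ↔ ψ = 1/4 ↔ 1/4 = 1
φ ↔ (φ ↔ ψ) = 1/4 ↔ 1 = 1/4
~φ = ~1/4 = 3/4
ψ → ~φ = 1/4 → 3/4 = 1
(φ ↔ (φ ↔ ψ)) ∧ (ψ → ~φ) = 1/4 ∧ 1 = 1/4
φ ∧ φ = 1/4 ∧ 1/4 = 1/4
(φ ∧ φ) ↔ φ = 1/4 ↔ 1/4 = 1
ψ ↔ φ = 1/4 ↔ 1/4 = 1
~ψ = ~1/4 = 3/4
(ψ ↔ φ) → ~ψ = 1 → 3/4 = 3/4
((φ ∧ φ) ↔ φ) ∧ ((ψ ↔ φ) → ~ψ) = 1 ∧ 3/4 = 3/4
((φ ↔ (φ ↔ ψ)) ∧ (ψ → ~φ)) ↔ (((φ ∧ φ) ↔ φ) ∧ ((ψ ↔ φ) → ~ψ)) = 1/4 ↔ 3/4 = 1/2
~(((φ ↔ (φ ↔ ψ)) ∧ (ψ → ~φ)) ↔ (((φ ∧ φ) ↔ φ) ∧ ((ψ ↔ φ) → ~ψ))) = ~1/2 = 1/2
ψ ∧ ψ = 1/4 ∧ 1/4 = 1/4
~(ψ ∧ ψ) = ~1/4 = 3/4
~ψ = ~1/4 = 3/4
φ → ~ψ = 1/4 → 3/4 = 1
~(ψ ∧ ψ) ↔ (φ → ~ψ) = 3/4 ↔ 1 = 3/4
~ψ = ~1/4 = 3/4
φ ∧ ψ = 1/4 ∧ 1/4 = 1/4
(φ ∧ ψ) → ψ = 1/4 → 1/4 = 1
~ψ → ((φ ∧ ψ) → ψ) = 3/4 → 1 = 1
(~(ψ ∧ ψ) ↔ (φ → ~ψ)) ∧ (~ψ → ((φ ∧ ψ) → ψ)) = 3/4 ∧ 1 = 3/4
φ ↔ φ = 1/4 ↔ 1/4 = 1
φ → ψ = 1/4 → 1/4 = 1
(φ ↔ φ) → (φ → ψ) = 1 → 1 = 1
ψ ↔ φ = 1/4 ↔ 1/4 = 1
((φ ↔ φ) → (φ → ψ)) ∧ (ψ ↔ φ) = 1 ∧ 1 = 1
((~(ψ ∧ ψ) ↔ (φ → ~ψ)) ∧ (~ψ → ((φ ∧ ψ) → ψ))) ↔ (((φ ↔ φ) → (φ → ψ)) ∧ (ψ ↔ φ)) = 3/4 ↔ 1 = 3/4
~(((φ ↔ (φ ↔ ψ)) ∧ (ψ → ~φ)) ↔ (((φ ∧ φ) ↔ φ) ∧ ((ψ ↔ φ) → ~ψ))) ∧ (((~(ψ ∧ ψ) ↔ (φ → ~ψ)) ∧ (~ψ → ((φ ∧ ψ) → ψ))) ↔ (((φ ↔ φ) → (φ → ψ)) ∧ (ψ ↔ φ))) = 1/2 ∧ 3/4 = 1/2

1/2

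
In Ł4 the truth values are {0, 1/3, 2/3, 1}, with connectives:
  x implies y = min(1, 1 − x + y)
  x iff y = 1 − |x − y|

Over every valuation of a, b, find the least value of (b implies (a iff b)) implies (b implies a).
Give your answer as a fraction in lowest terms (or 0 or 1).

Take a = 0, b = 1/3:
a iff b = 0 iff 1/3 = 2/3
b implies (a iff b) = 1/3 implies 2/3 = 1
b implies a = 1/3 implies 0 = 2/3
(b implies (a iff b)) implies (b implies a) = 1 implies 2/3 = 2/3
No assignment yields a value below 2/3, so this is the minimum.

2/3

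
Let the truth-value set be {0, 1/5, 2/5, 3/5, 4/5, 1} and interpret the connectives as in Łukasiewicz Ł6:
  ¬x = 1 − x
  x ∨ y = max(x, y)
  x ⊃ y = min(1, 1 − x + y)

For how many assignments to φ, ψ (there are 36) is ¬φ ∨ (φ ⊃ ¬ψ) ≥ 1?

value 1: 21 assignments (counts)
value 4/5: 5 assignments
value 3/5: 4 assignments
value 2/5: 3 assignments
value 1/5: 2 assignments
value 0: 1 assignment
So 21 of the 36 assignments meet the threshold.

21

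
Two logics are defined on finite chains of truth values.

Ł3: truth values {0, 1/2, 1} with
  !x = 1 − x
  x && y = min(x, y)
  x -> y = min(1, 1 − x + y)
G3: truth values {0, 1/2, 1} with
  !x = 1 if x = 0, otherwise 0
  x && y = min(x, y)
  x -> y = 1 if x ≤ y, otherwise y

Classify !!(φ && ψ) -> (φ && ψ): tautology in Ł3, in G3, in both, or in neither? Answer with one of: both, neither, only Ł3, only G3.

only Ł3

In Ł3: every assignment gives 1 — tautology.
In G3: at φ = 1/2, ψ = 1/2 the value is 1/2 — not a tautology.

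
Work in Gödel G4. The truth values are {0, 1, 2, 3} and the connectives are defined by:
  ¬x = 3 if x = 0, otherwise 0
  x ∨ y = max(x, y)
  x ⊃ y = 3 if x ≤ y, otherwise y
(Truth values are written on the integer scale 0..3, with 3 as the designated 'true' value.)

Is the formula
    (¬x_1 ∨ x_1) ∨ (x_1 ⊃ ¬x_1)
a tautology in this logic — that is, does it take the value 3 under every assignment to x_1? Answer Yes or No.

Counterexample: take x_1 = 1.
¬x_1 = ¬1 = 0
¬x_1 ∨ x_1 = 0 ∨ 1 = 1
¬x_1 = ¬1 = 0
x_1 ⊃ ¬x_1 = 1 ⊃ 0 = 0
(¬x_1 ∨ x_1) ∨ (x_1 ⊃ ¬x_1) = 1 ∨ 0 = 1
This gives 1 ≠ 3.

No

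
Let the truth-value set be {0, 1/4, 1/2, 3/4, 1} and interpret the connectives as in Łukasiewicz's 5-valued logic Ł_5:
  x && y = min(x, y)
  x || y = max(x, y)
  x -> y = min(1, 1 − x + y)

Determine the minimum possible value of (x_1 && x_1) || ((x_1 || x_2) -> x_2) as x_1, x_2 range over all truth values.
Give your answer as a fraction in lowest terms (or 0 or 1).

1/2

Take x_1 = 1/2, x_2 = 0:
x_1 && x_1 = 1/2 && 1/2 = 1/2
x_1 || x_2 = 1/2 || 0 = 1/2
(x_1 || x_2) -> x_2 = 1/2 -> 0 = 1/2
(x_1 && x_1) || ((x_1 || x_2) -> x_2) = 1/2 || 1/2 = 1/2
No assignment yields a value below 1/2, so this is the minimum.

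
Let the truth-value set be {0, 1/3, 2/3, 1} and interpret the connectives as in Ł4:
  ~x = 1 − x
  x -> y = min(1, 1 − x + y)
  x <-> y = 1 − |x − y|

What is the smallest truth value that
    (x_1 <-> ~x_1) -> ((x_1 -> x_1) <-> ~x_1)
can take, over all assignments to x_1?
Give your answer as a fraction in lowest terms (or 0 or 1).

2/3

Take x_1 = 2/3:
~x_1 = ~2/3 = 1/3
x_1 <-> ~x_1 = 2/3 <-> 1/3 = 2/3
x_1 -> x_1 = 2/3 -> 2/3 = 1
~x_1 = ~2/3 = 1/3
(x_1 -> x_1) <-> ~x_1 = 1 <-> 1/3 = 1/3
(x_1 <-> ~x_1) -> ((x_1 -> x_1) <-> ~x_1) = 2/3 -> 1/3 = 2/3
No assignment yields a value below 2/3, so this is the minimum.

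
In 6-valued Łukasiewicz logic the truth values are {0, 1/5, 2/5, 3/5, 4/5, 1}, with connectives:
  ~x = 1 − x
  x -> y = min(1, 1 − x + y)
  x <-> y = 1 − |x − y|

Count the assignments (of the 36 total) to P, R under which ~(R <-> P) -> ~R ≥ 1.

value 1: 27 assignments (counts)
value 4/5: 3 assignments
value 3/5: 2 assignments
value 2/5: 2 assignments
value 1/5: 1 assignment
value 0: 1 assignment
So 27 of the 36 assignments meet the threshold.

27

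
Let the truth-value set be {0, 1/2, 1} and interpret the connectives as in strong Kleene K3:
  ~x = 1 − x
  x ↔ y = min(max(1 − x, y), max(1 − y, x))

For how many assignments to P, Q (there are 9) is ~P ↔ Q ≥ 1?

2

P = 0, Q = 0 ↦ 0  <
P = 0, Q = 1/2 ↦ 1/2  <
P = 0, Q = 1 ↦ 1  ≥
P = 1/2, Q = 0 ↦ 1/2  <
P = 1/2, Q = 1/2 ↦ 1/2  <
P = 1/2, Q = 1 ↦ 1/2  <
P = 1, Q = 0 ↦ 1  ≥
P = 1, Q = 1/2 ↦ 1/2  <
P = 1, Q = 1 ↦ 0  <
So 2 of the 9 assignments meet the threshold.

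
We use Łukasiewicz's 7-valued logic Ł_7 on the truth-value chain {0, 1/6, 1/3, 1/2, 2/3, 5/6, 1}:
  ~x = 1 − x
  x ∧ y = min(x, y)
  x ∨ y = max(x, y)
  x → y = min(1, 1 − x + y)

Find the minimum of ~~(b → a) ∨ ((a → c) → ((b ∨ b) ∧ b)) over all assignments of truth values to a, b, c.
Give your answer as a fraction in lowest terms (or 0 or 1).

Take a = 0, b = 1/2, c = 0:
b → a = 1/2 → 0 = 1/2
~(b → a) = ~1/2 = 1/2
~~(b → a) = ~1/2 = 1/2
a → c = 0 → 0 = 1
b ∨ b = 1/2 ∨ 1/2 = 1/2
(b ∨ b) ∧ b = 1/2 ∧ 1/2 = 1/2
(a → c) → ((b ∨ b) ∧ b) = 1 → 1/2 = 1/2
~~(b → a) ∨ ((a → c) → ((b ∨ b) ∧ b)) = 1/2 ∨ 1/2 = 1/2
No assignment yields a value below 1/2, so this is the minimum.

1/2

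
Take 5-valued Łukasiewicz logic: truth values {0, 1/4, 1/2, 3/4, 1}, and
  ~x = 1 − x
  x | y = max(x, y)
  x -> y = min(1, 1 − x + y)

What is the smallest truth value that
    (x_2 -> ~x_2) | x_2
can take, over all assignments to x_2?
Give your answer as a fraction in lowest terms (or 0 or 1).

Take x_2 = 3/4:
~x_2 = ~3/4 = 1/4
x_2 -> ~x_2 = 3/4 -> 1/4 = 1/2
(x_2 -> ~x_2) | x_2 = 1/2 | 3/4 = 3/4
No assignment yields a value below 3/4, so this is the minimum.

3/4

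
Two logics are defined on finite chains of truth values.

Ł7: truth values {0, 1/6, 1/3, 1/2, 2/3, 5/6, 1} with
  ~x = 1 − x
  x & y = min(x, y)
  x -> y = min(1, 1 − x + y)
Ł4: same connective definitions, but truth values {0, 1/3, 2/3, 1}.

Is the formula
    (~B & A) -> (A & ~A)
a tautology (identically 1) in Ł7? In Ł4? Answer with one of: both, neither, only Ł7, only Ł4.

In Ł7: at A = 2/3, B = 0 the value is 2/3 — not a tautology.
In Ł4: at A = 2/3, B = 0 the value is 2/3 — not a tautology.

neither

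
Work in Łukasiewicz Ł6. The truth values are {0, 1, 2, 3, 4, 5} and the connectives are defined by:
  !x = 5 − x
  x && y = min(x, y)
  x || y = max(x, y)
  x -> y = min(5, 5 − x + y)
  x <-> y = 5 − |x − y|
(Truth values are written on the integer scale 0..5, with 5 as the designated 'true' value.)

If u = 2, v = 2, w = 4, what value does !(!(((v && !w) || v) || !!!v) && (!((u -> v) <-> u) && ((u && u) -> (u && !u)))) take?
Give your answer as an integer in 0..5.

!w = !4 = 1
v && !w = 2 && 1 = 1
(v && !w) || v = 1 || 2 = 2
!v = !2 = 3
!!v = !3 = 2
!!!v = !2 = 3
((v && !w) || v) || !!!v = 2 || 3 = 3
!(((v && !w) || v) || !!!v) = !3 = 2
u -> v = 2 -> 2 = 5
(u -> v) <-> u = 5 <-> 2 = 2
!((u -> v) <-> u) = !2 = 3
u && u = 2 && 2 = 2
!u = !2 = 3
u && !u = 2 && 3 = 2
(u && u) -> (u && !u) = 2 -> 2 = 5
!((u -> v) <-> u) && ((u && u) -> (u && !u)) = 3 && 5 = 3
!(((v && !w) || v) || !!!v) && (!((u -> v) <-> u) && ((u && u) -> (u && !u))) = 2 && 3 = 2
!(!(((v && !w) || v) || !!!v) && (!((u -> v) <-> u) && ((u && u) -> (u && !u)))) = !2 = 3

3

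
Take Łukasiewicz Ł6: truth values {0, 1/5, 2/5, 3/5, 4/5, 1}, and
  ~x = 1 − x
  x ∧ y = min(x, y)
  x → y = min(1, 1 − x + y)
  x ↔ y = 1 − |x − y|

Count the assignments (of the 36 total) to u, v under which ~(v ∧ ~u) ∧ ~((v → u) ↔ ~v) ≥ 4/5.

4

value 1: 1 assignment (counts)
value 4/5: 3 assignments (counts)
value 3/5: 5 assignments
value 2/5: 7 assignments
value 1/5: 9 assignments
value 0: 11 assignments
So 4 of the 36 assignments meet the threshold.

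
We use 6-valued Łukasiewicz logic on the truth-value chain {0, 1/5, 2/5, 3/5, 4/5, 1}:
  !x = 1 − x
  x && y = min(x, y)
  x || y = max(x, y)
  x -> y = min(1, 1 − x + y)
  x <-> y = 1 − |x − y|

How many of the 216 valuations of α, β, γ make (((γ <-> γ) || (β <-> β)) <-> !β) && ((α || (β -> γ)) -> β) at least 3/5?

value 3/5: 10 assignments (counts)
value 2/5: 67 assignments
value 1/5: 67 assignments
value 0: 72 assignments
So 10 of the 216 assignments meet the threshold.

10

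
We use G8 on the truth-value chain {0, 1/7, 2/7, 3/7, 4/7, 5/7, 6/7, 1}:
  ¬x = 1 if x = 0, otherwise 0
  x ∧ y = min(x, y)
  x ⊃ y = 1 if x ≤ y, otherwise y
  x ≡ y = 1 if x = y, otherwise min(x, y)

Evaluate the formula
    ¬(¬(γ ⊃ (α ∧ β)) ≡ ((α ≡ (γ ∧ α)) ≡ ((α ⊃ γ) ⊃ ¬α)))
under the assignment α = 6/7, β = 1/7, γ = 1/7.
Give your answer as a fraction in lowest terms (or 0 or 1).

0

α ∧ β = 6/7 ∧ 1/7 = 1/7
γ ⊃ (α ∧ β) = 1/7 ⊃ 1/7 = 1
¬(γ ⊃ (α ∧ β)) = ¬1 = 0
γ ∧ α = 1/7 ∧ 6/7 = 1/7
α ≡ (γ ∧ α) = 6/7 ≡ 1/7 = 1/7
α ⊃ γ = 6/7 ⊃ 1/7 = 1/7
¬α = ¬6/7 = 0
(α ⊃ γ) ⊃ ¬α = 1/7 ⊃ 0 = 0
(α ≡ (γ ∧ α)) ≡ ((α ⊃ γ) ⊃ ¬α) = 1/7 ≡ 0 = 0
¬(γ ⊃ (α ∧ β)) ≡ ((α ≡ (γ ∧ α)) ≡ ((α ⊃ γ) ⊃ ¬α)) = 0 ≡ 0 = 1
¬(¬(γ ⊃ (α ∧ β)) ≡ ((α ≡ (γ ∧ α)) ≡ ((α ⊃ γ) ⊃ ¬α))) = ¬1 = 0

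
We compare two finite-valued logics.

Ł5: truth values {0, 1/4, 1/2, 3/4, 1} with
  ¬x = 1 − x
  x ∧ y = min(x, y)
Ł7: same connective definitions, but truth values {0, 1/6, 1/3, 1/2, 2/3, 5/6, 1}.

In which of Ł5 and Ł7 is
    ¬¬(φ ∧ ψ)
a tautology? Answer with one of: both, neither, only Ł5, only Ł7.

neither

In Ł5: at φ = 0, ψ = 0 the value is 0 — not a tautology.
In Ł7: at φ = 0, ψ = 0 the value is 0 — not a tautology.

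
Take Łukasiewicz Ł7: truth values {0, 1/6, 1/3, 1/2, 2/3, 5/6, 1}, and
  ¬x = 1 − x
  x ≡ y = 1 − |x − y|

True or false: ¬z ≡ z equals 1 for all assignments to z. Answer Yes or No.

Counterexample: take z = 0.
¬z = ¬0 = 1
¬z ≡ z = 1 ≡ 0 = 0
This gives 0 ≠ 1.

No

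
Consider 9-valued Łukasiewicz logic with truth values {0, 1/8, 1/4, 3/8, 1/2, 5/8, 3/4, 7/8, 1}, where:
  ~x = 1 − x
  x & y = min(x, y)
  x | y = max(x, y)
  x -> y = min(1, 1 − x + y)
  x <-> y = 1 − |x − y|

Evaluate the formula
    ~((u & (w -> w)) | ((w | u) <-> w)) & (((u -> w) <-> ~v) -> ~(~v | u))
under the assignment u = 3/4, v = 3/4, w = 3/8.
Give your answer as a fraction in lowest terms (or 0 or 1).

w -> w = 3/8 -> 3/8 = 1
u & (w -> w) = 3/4 & 1 = 3/4
w | u = 3/8 | 3/4 = 3/4
(w | u) <-> w = 3/4 <-> 3/8 = 5/8
(u & (w -> w)) | ((w | u) <-> w) = 3/4 | 5/8 = 3/4
~((u & (w -> w)) | ((w | u) <-> w)) = ~3/4 = 1/4
u -> w = 3/4 -> 3/8 = 5/8
~v = ~3/4 = 1/4
(u -> w) <-> ~v = 5/8 <-> 1/4 = 5/8
~v = ~3/4 = 1/4
~v | u = 1/4 | 3/4 = 3/4
~(~v | u) = ~3/4 = 1/4
((u -> w) <-> ~v) -> ~(~v | u) = 5/8 -> 1/4 = 5/8
~((u & (w -> w)) | ((w | u) <-> w)) & (((u -> w) <-> ~v) -> ~(~v | u)) = 1/4 & 5/8 = 1/4

1/4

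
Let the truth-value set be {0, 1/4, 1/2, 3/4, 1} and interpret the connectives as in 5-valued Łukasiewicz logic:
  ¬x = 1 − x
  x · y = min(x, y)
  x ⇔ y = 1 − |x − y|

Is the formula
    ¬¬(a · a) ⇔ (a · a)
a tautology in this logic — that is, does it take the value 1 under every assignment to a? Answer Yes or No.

Yes

a = 0 ↦ 1
a = 1/4 ↦ 1
a = 1/2 ↦ 1
a = 3/4 ↦ 1
a = 1 ↦ 1
Every assignment gives a value ≥ 1.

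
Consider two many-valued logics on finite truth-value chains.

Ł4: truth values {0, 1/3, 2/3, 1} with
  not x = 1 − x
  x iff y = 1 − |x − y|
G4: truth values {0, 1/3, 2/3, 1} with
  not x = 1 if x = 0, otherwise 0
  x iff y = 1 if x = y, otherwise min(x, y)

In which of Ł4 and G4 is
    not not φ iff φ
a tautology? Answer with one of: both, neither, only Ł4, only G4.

In Ł4: every assignment gives 1 — tautology.
In G4: at φ = 1/3 the value is 1/3 — not a tautology.

only Ł4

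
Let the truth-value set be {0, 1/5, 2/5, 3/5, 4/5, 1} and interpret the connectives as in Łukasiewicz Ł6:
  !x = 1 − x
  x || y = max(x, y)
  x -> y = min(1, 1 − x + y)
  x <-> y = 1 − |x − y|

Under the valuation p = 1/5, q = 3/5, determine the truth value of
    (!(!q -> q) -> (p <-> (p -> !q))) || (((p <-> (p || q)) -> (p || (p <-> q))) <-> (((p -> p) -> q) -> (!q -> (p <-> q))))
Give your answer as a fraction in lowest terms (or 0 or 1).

!q = !3/5 = 2/5
!q -> q = 2/5 -> 3/5 = 1
!(!q -> q) = !1 = 0
!q = !3/5 = 2/5
p -> !q = 1/5 -> 2/5 = 1
p <-> (p -> !q) = 1/5 <-> 1 = 1/5
!(!q -> q) -> (p <-> (p -> !q)) = 0 -> 1/5 = 1
p || q = 1/5 || 3/5 = 3/5
p <-> (p || q) = 1/5 <-> 3/5 = 3/5
p <-> q = 1/5 <-> 3/5 = 3/5
p || (p <-> q) = 1/5 || 3/5 = 3/5
(p <-> (p || q)) -> (p || (p <-> q)) = 3/5 -> 3/5 = 1
p -> p = 1/5 -> 1/5 = 1
(p -> p) -> q = 1 -> 3/5 = 3/5
!q = !3/5 = 2/5
p <-> q = 1/5 <-> 3/5 = 3/5
!q -> (p <-> q) = 2/5 -> 3/5 = 1
((p -> p) -> q) -> (!q -> (p <-> q)) = 3/5 -> 1 = 1
((p <-> (p || q)) -> (p || (p <-> q))) <-> (((p -> p) -> q) -> (!q -> (p <-> q))) = 1 <-> 1 = 1
(!(!q -> q) -> (p <-> (p -> !q))) || (((p <-> (p || q)) -> (p || (p <-> q))) <-> (((p -> p) -> q) -> (!q -> (p <-> q)))) = 1 || 1 = 1

1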